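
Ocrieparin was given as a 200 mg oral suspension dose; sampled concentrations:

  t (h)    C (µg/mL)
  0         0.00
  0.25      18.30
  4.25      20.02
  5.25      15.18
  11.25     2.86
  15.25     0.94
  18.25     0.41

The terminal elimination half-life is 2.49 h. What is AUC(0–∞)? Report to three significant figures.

Trapezoidal AUC_0→18.25:
  [0→0.25]: (0.00+18.30)/2 × 0.25 = 2.2875
  [0.25→4.25]: (18.30+20.02)/2 × 4 = 76.64
  [4.25→5.25]: (20.02+15.18)/2 × 1 = 17.6
  [5.25→11.25]: (15.18+2.86)/2 × 6 = 54.12
  [11.25→15.25]: (2.86+0.94)/2 × 4 = 7.6
  [15.25→18.25]: (0.94+0.41)/2 × 3 = 2.025
  Sum = 160.2725 µg/mL·h
k_e = ln2 / t½ = 0.693147 / 2.49 = 0.2784 h^-1
Extrapolated tail: C_last / k_e = 0.41 / 0.2784 = 1.473
AUC_0→∞ = 160.2725 + 1.473 = 161.7455 µg/mL·h

AUC = 162 µg/mL·h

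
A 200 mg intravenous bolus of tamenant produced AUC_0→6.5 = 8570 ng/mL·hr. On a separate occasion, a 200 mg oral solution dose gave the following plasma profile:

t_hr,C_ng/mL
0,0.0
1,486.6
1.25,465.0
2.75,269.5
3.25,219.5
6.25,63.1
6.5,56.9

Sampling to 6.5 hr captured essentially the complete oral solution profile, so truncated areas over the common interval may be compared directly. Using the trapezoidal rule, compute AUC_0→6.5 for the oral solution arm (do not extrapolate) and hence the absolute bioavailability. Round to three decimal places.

F = 0.172

Trapezoidal AUC_0→6.5 (oral solution):
  [0→1]: (0.0+486.6)/2 × 1 = 243.3
  [1→1.25]: (486.6+465.0)/2 × 0.25 = 118.95
  [1.25→2.75]: (465.0+269.5)/2 × 1.5 = 550.875
  [2.75→3.25]: (269.5+219.5)/2 × 0.5 = 122.25
  [3.25→6.25]: (219.5+63.1)/2 × 3 = 423.9
  [6.25→6.5]: (63.1+56.9)/2 × 0.25 = 15.0
  Sum = 1474.275 ng/mL·hr
F = (AUC_ev/D_ev)/(AUC_iv/D_iv) = (1474.275/200)/(8570/200) = 7.371375/42.85 = 0.1720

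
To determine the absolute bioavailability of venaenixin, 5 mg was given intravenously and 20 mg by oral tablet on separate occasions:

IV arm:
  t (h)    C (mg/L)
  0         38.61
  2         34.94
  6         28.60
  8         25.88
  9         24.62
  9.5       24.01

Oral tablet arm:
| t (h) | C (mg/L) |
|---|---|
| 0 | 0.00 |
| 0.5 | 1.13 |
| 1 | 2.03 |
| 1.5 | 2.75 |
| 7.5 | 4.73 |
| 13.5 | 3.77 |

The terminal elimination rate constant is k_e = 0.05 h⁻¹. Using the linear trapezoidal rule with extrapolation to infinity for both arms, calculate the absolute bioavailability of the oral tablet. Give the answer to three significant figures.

F = 0.0406

Trapezoidal AUC_0→9.5 (IV):
  [0→2]: (38.61+34.94)/2 × 2 = 73.55
  [2→6]: (34.94+28.60)/2 × 4 = 127.08
  [6→8]: (28.60+25.88)/2 × 2 = 54.48
  [8→9]: (25.88+24.62)/2 × 1 = 25.25
  [9→9.5]: (24.62+24.01)/2 × 0.5 = 12.1575
  Sum = 292.5175 mg/L·h
IV tail: 24.01/0.05 = 480.200; AUC_iv,0→∞ = 292.5175 + 480.200 = 772.7175 mg/L·h
Trapezoidal AUC_0→13.5 (oral tablet):
  [0→0.5]: (0.00+1.13)/2 × 0.5 = 0.2825
  [0.5→1]: (1.13+2.03)/2 × 0.5 = 0.79
  [1→1.5]: (2.03+2.75)/2 × 0.5 = 1.195
  [1.5→7.5]: (2.75+4.73)/2 × 6 = 22.44
  [7.5→13.5]: (4.73+3.77)/2 × 6 = 25.5
  Sum = 50.2075 mg/L·h
oral tablet tail: 3.77/0.05 = 75.400; AUC_ev,0→∞ = 50.2075 + 75.400 = 125.6075 mg/L·h
F = (AUC_ev/D_ev)/(AUC_iv/D_iv) = (125.6075/20)/(772.7175/5) = 6.280375/154.5435 = 0.0406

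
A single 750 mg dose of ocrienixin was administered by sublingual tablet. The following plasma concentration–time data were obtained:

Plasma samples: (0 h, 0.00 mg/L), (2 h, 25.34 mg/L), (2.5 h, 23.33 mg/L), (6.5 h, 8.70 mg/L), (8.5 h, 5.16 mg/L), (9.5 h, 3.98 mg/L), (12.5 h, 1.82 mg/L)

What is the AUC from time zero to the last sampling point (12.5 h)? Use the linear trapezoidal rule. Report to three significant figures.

Trapezoidal AUC_0→12.5:
  [0→2]: (0.00+25.34)/2 × 2 = 25.34
  [2→2.5]: (25.34+23.33)/2 × 0.5 = 12.1675
  [2.5→6.5]: (23.33+8.70)/2 × 4 = 64.06
  [6.5→8.5]: (8.70+5.16)/2 × 2 = 13.86
  [8.5→9.5]: (5.16+3.98)/2 × 1 = 4.57
  [9.5→12.5]: (3.98+1.82)/2 × 3 = 8.7
  Sum = 128.6975 mg/L·h

AUC = 129 mg/L·h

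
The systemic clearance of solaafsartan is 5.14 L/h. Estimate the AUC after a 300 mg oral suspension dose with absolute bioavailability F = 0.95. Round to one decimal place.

AUC = 55.4 mg/L·h

AUC_0→∞ = F × Dose / CL
        = 0.95 × 300 / 5.14 = 55.4475 mg/L·h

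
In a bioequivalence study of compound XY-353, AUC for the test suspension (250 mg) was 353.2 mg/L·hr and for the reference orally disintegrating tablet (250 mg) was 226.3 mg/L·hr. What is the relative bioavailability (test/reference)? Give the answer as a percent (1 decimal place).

F_rel = 156.1%

F_rel = (AUC_test/D_test) / (AUC_ref/D_ref)
      = (353.2/250) / (226.3/250)
      = 1.4128 / 0.9052 = 1.5608 = 156.08%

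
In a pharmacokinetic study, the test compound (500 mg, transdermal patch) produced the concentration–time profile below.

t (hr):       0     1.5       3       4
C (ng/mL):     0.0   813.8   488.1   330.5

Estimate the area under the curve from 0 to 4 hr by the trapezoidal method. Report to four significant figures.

AUC = 1996 ng/mL·hr

Trapezoidal AUC_0→4:
  [0→1.5]: (0.0+813.8)/2 × 1.5 = 610.35
  [1.5→3]: (813.8+488.1)/2 × 1.5 = 976.425
  [3→4]: (488.1+330.5)/2 × 1 = 409.3
  Sum = 1996.075 ng/mL·hr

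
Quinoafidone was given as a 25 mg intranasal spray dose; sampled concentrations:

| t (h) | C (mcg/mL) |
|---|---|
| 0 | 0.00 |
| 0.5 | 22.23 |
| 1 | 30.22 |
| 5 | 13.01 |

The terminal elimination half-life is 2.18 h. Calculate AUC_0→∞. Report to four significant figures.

AUC = 146.0 mcg/mL·h

Trapezoidal AUC_0→5:
  [0→0.5]: (0.00+22.23)/2 × 0.5 = 5.5575
  [0.5→1]: (22.23+30.22)/2 × 0.5 = 13.1125
  [1→5]: (30.22+13.01)/2 × 4 = 86.46
  Sum = 105.13 mcg/mL·h
k_e = ln2 / t½ = 0.693147 / 2.18 = 0.3180 h^-1
Extrapolated tail: C_last / k_e = 13.01 / 0.318 = 40.912
AUC_0→∞ = 105.13 + 40.912 = 146.042 mcg/mL·h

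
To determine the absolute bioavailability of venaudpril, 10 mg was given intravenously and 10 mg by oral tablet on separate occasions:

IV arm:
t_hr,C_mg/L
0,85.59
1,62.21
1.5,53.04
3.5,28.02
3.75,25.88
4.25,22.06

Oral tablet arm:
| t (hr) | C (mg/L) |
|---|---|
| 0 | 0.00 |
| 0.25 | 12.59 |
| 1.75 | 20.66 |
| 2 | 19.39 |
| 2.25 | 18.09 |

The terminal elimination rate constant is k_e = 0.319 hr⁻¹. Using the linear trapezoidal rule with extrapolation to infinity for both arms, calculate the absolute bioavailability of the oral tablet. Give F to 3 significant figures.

F = 0.342

Trapezoidal AUC_0→4.25 (IV):
  [0→1]: (85.59+62.21)/2 × 1 = 73.9
  [1→1.5]: (62.21+53.04)/2 × 0.5 = 28.8125
  [1.5→3.5]: (53.04+28.02)/2 × 2 = 81.06
  [3.5→3.75]: (28.02+25.88)/2 × 0.25 = 6.7375
  [3.75→4.25]: (25.88+22.06)/2 × 0.5 = 11.985
  Sum = 202.495 mg/L·hr
IV tail: 22.06/0.319 = 69.154; AUC_iv,0→∞ = 202.495 + 69.154 = 271.649 mg/L·hr
Trapezoidal AUC_0→2.25 (oral tablet):
  [0→0.25]: (0.00+12.59)/2 × 0.25 = 1.57375
  [0.25→1.75]: (12.59+20.66)/2 × 1.5 = 24.9375
  [1.75→2]: (20.66+19.39)/2 × 0.25 = 5.00625
  [2→2.25]: (19.39+18.09)/2 × 0.25 = 4.685
  Sum = 36.2025 mg/L·hr
oral tablet tail: 18.09/0.319 = 56.708; AUC_ev,0→∞ = 36.2025 + 56.708 = 92.9105 mg/L·hr
F = (AUC_ev/D_ev)/(AUC_iv/D_iv) = (92.9105/10)/(271.649/10) = 9.29105/27.1649 = 0.3420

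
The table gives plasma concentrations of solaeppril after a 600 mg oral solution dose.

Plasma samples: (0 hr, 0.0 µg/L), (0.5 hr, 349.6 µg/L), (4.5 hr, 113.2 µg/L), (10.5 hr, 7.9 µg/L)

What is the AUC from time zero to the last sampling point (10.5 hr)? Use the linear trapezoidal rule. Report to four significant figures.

Trapezoidal AUC_0→10.5:
  [0→0.5]: (0.0+349.6)/2 × 0.5 = 87.4
  [0.5→4.5]: (349.6+113.2)/2 × 4 = 925.6
  [4.5→10.5]: (113.2+7.9)/2 × 6 = 363.3
  Sum = 1376.3 µg/L·hr

AUC = 1376 µg/L·hr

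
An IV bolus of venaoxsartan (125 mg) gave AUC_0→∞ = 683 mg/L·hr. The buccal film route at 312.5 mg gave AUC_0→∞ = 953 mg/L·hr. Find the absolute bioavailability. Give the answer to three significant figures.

F = (AUC_ev / D_ev) / (AUC_iv / D_iv)
  = (953/312.5) / (683/125)
  = 3.0496 / 5.464 = 0.5581

F = 0.558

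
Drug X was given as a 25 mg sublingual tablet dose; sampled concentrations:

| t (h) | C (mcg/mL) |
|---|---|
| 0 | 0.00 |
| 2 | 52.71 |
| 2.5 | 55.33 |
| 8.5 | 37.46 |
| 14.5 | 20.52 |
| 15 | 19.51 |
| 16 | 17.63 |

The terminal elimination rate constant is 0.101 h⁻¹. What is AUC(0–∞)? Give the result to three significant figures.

AUC = 735 mcg/mL·h

Trapezoidal AUC_0→16:
  [0→2]: (0.00+52.71)/2 × 2 = 52.71
  [2→2.5]: (52.71+55.33)/2 × 0.5 = 27.01
  [2.5→8.5]: (55.33+37.46)/2 × 6 = 278.37
  [8.5→14.5]: (37.46+20.52)/2 × 6 = 173.94
  [14.5→15]: (20.52+19.51)/2 × 0.5 = 10.0075
  [15→16]: (19.51+17.63)/2 × 1 = 18.57
  Sum = 560.6075 mcg/mL·h
Extrapolated tail: C_last / k_e = 17.63 / 0.101 = 174.554
AUC_0→∞ = 560.6075 + 174.554 = 735.1615 mcg/mL·h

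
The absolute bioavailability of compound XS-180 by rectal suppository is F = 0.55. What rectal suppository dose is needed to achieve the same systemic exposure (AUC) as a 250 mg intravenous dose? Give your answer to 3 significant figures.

D_rectal = 455 mg

For equal systemic exposure: F × D_ev = D_iv
D_ev = D_iv / F = 250 / 0.55 = 454.545 mg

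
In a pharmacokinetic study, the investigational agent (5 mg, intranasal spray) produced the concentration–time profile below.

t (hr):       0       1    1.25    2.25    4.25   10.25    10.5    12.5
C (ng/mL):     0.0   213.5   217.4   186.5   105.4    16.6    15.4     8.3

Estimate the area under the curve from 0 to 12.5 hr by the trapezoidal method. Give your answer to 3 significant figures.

AUC = 1050 ng/mL·hr

Trapezoidal AUC_0→12.5:
  [0→1]: (0.0+213.5)/2 × 1 = 106.75
  [1→1.25]: (213.5+217.4)/2 × 0.25 = 53.8625
  [1.25→2.25]: (217.4+186.5)/2 × 1 = 201.95
  [2.25→4.25]: (186.5+105.4)/2 × 2 = 291.9
  [4.25→10.25]: (105.4+16.6)/2 × 6 = 366.0
  [10.25→10.5]: (16.6+15.4)/2 × 0.25 = 4.0
  [10.5→12.5]: (15.4+8.3)/2 × 2 = 23.7
  Sum = 1048.1625 ng/mL·hr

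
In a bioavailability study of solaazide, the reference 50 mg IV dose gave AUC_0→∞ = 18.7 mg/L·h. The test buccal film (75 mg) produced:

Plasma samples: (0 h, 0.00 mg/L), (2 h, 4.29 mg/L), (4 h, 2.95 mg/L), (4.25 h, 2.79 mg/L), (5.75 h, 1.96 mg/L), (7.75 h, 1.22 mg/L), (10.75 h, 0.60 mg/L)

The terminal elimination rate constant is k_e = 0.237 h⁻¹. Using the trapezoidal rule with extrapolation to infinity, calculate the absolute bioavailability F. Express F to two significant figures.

F = 0.86

Trapezoidal AUC_0→10.75 (buccal film):
  [0→2]: (0.00+4.29)/2 × 2 = 4.29
  [2→4]: (4.29+2.95)/2 × 2 = 7.24
  [4→4.25]: (2.95+2.79)/2 × 0.25 = 0.7175
  [4.25→5.75]: (2.79+1.96)/2 × 1.5 = 3.5625
  [5.75→7.75]: (1.96+1.22)/2 × 2 = 3.18
  [7.75→10.75]: (1.22+0.60)/2 × 3 = 2.73
  Sum = 21.72 mg/L·h
Tail: C_last/k_e = 0.60/0.237 = 2.532
AUC_0→∞ (buccal film) = 21.72 + 2.532 = 24.252 mg/L·h
F = (AUC_ev/D_ev)/(AUC_iv/D_iv) = (24.252/75)/(18.7/50) = 0.32336/0.374 = 0.8646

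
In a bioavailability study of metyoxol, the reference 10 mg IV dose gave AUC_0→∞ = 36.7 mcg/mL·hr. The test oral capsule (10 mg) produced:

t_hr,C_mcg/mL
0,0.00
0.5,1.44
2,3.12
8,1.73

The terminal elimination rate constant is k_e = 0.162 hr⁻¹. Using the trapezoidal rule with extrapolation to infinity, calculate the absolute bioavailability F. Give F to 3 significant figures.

F = 0.790

Trapezoidal AUC_0→8 (oral capsule):
  [0→0.5]: (0.00+1.44)/2 × 0.5 = 0.36
  [0.5→2]: (1.44+3.12)/2 × 1.5 = 3.42
  [2→8]: (3.12+1.73)/2 × 6 = 14.55
  Sum = 18.33 mcg/mL·hr
Tail: C_last/k_e = 1.73/0.162 = 10.679
AUC_0→∞ (oral capsule) = 18.33 + 10.679 = 29.009 mcg/mL·hr
F = (AUC_ev/D_ev)/(AUC_iv/D_iv) = (29.009/10)/(36.7/10) = 2.9009/3.67 = 0.7904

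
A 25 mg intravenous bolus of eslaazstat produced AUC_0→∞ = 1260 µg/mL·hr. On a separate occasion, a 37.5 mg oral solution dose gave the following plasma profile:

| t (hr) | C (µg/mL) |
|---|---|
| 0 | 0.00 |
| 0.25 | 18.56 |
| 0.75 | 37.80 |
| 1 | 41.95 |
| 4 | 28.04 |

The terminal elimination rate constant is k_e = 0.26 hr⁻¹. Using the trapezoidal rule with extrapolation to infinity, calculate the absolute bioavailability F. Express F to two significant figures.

Trapezoidal AUC_0→4 (oral solution):
  [0→0.25]: (0.00+18.56)/2 × 0.25 = 2.32
  [0.25→0.75]: (18.56+37.80)/2 × 0.5 = 14.09
  [0.75→1]: (37.80+41.95)/2 × 0.25 = 9.96875
  [1→4]: (41.95+28.04)/2 × 3 = 104.985
  Sum = 131.36375 µg/mL·hr
Tail: C_last/k_e = 28.04/0.26 = 107.846
AUC_0→∞ (oral solution) = 131.36375 + 107.846 = 239.20975 µg/mL·hr
F = (AUC_ev/D_ev)/(AUC_iv/D_iv) = (239.20975/37.5)/(1260/25) = 6.37893/50.4 = 0.1266

F = 0.13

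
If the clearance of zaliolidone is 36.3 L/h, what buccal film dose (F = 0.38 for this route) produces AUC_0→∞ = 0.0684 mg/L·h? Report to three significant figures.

Dose = 6.53 mg

Dose = CL × AUC_0→∞ / F
     = 36.3 × 0.0684 / 0.38 = 6.534 mg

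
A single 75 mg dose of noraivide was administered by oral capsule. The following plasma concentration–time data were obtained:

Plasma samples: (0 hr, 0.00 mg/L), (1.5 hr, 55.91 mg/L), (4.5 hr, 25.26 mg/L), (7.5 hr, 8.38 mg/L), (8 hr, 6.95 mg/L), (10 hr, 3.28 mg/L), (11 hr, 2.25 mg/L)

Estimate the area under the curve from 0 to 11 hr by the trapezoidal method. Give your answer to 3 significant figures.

AUC = 231 mg/L·hr

Trapezoidal AUC_0→11:
  [0→1.5]: (0.00+55.91)/2 × 1.5 = 41.9325
  [1.5→4.5]: (55.91+25.26)/2 × 3 = 121.755
  [4.5→7.5]: (25.26+8.38)/2 × 3 = 50.46
  [7.5→8]: (8.38+6.95)/2 × 0.5 = 3.8325
  [8→10]: (6.95+3.28)/2 × 2 = 10.23
  [10→11]: (3.28+2.25)/2 × 1 = 2.765
  Sum = 230.975 mg/L·hr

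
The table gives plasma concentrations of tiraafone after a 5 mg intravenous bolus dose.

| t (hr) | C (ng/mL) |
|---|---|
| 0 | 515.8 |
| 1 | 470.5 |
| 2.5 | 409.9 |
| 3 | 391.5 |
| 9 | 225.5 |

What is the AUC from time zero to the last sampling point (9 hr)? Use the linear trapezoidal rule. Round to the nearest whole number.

AUC = 3205 ng/mL·hr

Trapezoidal AUC_0→9:
  [0→1]: (515.8+470.5)/2 × 1 = 493.15
  [1→2.5]: (470.5+409.9)/2 × 1.5 = 660.3
  [2.5→3]: (409.9+391.5)/2 × 0.5 = 200.35
  [3→9]: (391.5+225.5)/2 × 6 = 1851.0
  Sum = 3204.8 ng/mL·hr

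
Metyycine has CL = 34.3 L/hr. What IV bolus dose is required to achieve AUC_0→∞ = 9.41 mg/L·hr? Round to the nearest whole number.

Dose_iv = CL × AUC_0→∞
     = 34.3 × 9.41 = 322.763 mg

Dose = 323 mg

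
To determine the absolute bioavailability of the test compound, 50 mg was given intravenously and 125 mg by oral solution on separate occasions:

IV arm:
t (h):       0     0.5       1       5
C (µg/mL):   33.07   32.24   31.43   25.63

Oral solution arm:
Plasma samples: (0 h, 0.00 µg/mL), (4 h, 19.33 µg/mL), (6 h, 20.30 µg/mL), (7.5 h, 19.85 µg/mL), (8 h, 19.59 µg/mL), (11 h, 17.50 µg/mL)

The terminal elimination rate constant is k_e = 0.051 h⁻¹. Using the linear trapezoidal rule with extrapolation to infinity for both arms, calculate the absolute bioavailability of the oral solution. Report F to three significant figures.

Trapezoidal AUC_0→5 (IV):
  [0→0.5]: (33.07+32.24)/2 × 0.5 = 16.3275
  [0.5→1]: (32.24+31.43)/2 × 0.5 = 15.9175
  [1→5]: (31.43+25.63)/2 × 4 = 114.12
  Sum = 146.365 µg/mL·h
IV tail: 25.63/0.051 = 502.549; AUC_iv,0→∞ = 146.365 + 502.549 = 648.914 µg/mL·h
Trapezoidal AUC_0→11 (oral solution):
  [0→4]: (0.00+19.33)/2 × 4 = 38.66
  [4→6]: (19.33+20.30)/2 × 2 = 39.63
  [6→7.5]: (20.30+19.85)/2 × 1.5 = 30.1125
  [7.5→8]: (19.85+19.59)/2 × 0.5 = 9.86
  [8→11]: (19.59+17.50)/2 × 3 = 55.635
  Sum = 173.8975 µg/mL·h
oral solution tail: 17.50/0.051 = 343.137; AUC_ev,0→∞ = 173.8975 + 343.137 = 517.0345 µg/mL·h
F = (AUC_ev/D_ev)/(AUC_iv/D_iv) = (517.0345/125)/(648.914/50) = 4.136276/12.97828 = 0.3187

F = 0.319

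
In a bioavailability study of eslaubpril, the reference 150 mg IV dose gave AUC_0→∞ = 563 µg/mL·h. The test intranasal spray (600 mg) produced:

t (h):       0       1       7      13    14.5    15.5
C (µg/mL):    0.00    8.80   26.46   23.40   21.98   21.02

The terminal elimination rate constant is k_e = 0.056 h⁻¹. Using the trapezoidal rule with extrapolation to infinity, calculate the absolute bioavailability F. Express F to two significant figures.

Trapezoidal AUC_0→15.5 (intranasal spray):
  [0→1]: (0.00+8.80)/2 × 1 = 4.4
  [1→7]: (8.80+26.46)/2 × 6 = 105.78
  [7→13]: (26.46+23.40)/2 × 6 = 149.58
  [13→14.5]: (23.40+21.98)/2 × 1.5 = 34.035
  [14.5→15.5]: (21.98+21.02)/2 × 1 = 21.5
  Sum = 315.295 µg/mL·h
Tail: C_last/k_e = 21.02/0.056 = 375.357
AUC_0→∞ (intranasal spray) = 315.295 + 375.357 = 690.652 µg/mL·h
F = (AUC_ev/D_ev)/(AUC_iv/D_iv) = (690.652/600)/(563/150) = 1.15109/3.75333 = 0.3067

F = 0.31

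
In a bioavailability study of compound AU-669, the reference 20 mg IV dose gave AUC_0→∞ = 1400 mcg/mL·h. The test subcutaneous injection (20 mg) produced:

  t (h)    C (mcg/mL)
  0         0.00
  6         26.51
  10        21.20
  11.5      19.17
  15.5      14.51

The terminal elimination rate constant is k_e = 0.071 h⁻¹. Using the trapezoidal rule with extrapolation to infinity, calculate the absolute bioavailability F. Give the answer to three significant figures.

F = 0.341

Trapezoidal AUC_0→15.5 (subcutaneous injection):
  [0→6]: (0.00+26.51)/2 × 6 = 79.53
  [6→10]: (26.51+21.20)/2 × 4 = 95.42
  [10→11.5]: (21.20+19.17)/2 × 1.5 = 30.2775
  [11.5→15.5]: (19.17+14.51)/2 × 4 = 67.36
  Sum = 272.5875 mcg/mL·h
Tail: C_last/k_e = 14.51/0.071 = 204.366
AUC_0→∞ (subcutaneous injection) = 272.5875 + 204.366 = 476.9535 mcg/mL·h
F = (AUC_ev/D_ev)/(AUC_iv/D_iv) = (476.9535/20)/(1400/20) = 23.847675/70 = 0.3407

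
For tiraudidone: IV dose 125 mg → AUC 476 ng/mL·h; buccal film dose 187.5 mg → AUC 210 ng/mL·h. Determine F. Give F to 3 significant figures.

F = 0.294

F = (AUC_ev / D_ev) / (AUC_iv / D_iv)
  = (210/187.5) / (476/125)
  = 1.12 / 3.808 = 0.2941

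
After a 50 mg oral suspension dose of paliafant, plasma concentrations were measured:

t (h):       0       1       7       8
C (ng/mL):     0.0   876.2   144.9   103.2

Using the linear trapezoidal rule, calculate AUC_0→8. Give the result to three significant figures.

Trapezoidal AUC_0→8:
  [0→1]: (0.0+876.2)/2 × 1 = 438.1
  [1→7]: (876.2+144.9)/2 × 6 = 3063.3
  [7→8]: (144.9+103.2)/2 × 1 = 124.05
  Sum = 3625.45 ng/mL·h

AUC = 3630 ng/mL·h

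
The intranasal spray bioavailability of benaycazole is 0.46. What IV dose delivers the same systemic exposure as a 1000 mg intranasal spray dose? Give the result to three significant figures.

Systemic exposure from an extravascular dose = F × D_ev, so the equivalent IV dose is F × D_ev.
D_iv = F × D_ev = 0.46 × 1000 = 460 mg

D_iv = 460 mg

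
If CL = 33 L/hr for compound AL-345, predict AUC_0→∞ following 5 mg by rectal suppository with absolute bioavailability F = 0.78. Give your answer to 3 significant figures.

AUC_0→∞ = F × Dose / CL
        = 0.78 × 5 / 33 = 0.118182 mg/L·hr

AUC = 0.118 mg/L·hr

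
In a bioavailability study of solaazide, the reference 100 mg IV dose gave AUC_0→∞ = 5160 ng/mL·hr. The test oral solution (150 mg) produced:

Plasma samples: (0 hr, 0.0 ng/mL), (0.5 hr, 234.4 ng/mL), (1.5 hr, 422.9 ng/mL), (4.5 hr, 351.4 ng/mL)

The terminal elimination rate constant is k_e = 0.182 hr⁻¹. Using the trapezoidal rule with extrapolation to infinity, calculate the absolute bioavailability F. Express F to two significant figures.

Trapezoidal AUC_0→4.5 (oral solution):
  [0→0.5]: (0.0+234.4)/2 × 0.5 = 58.6
  [0.5→1.5]: (234.4+422.9)/2 × 1 = 328.65
  [1.5→4.5]: (422.9+351.4)/2 × 3 = 1161.45
  Sum = 1548.7 ng/mL·hr
Tail: C_last/k_e = 351.4/0.182 = 1930.769
AUC_0→∞ (oral solution) = 1548.7 + 1930.769 = 3479.469 ng/mL·hr
F = (AUC_ev/D_ev)/(AUC_iv/D_iv) = (3479.469/150)/(5160/100) = 23.19646/51.6 = 0.4495

F = 0.45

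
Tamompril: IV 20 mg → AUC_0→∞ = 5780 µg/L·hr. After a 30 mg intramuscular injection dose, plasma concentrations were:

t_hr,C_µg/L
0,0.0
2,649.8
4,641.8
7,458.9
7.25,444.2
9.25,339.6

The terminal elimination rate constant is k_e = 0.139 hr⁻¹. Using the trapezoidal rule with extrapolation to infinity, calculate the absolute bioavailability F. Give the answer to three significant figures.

Trapezoidal AUC_0→9.25 (intramuscular injection):
  [0→2]: (0.0+649.8)/2 × 2 = 649.8
  [2→4]: (649.8+641.8)/2 × 2 = 1291.6
  [4→7]: (641.8+458.9)/2 × 3 = 1651.05
  [7→7.25]: (458.9+444.2)/2 × 0.25 = 112.8875
  [7.25→9.25]: (444.2+339.6)/2 × 2 = 783.8
  Sum = 4489.1375 µg/L·hr
Tail: C_last/k_e = 339.6/0.139 = 2443.165
AUC_0→∞ (intramuscular injection) = 4489.1375 + 2443.165 = 6932.3025 µg/L·hr
F = (AUC_ev/D_ev)/(AUC_iv/D_iv) = (6932.3025/30)/(5780/20) = 231.07675/289 = 0.7996

F = 0.800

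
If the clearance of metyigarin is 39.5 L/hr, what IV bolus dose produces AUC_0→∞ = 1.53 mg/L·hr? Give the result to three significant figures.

Dose = 60.4 mg

Dose_iv = CL × AUC_0→∞
     = 39.5 × 1.53 = 60.435 mg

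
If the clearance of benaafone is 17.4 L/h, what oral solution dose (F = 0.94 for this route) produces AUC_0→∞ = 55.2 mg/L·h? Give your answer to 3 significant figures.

Dose = CL × AUC_0→∞ / F
     = 17.4 × 55.2 / 0.94 = 1021.79 mg

Dose = 1020 mg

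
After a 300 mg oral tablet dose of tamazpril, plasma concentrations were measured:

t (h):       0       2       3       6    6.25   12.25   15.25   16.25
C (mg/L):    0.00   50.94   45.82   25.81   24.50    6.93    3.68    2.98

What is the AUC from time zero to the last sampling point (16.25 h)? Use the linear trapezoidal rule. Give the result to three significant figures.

Trapezoidal AUC_0→16.25:
  [0→2]: (0.00+50.94)/2 × 2 = 50.94
  [2→3]: (50.94+45.82)/2 × 1 = 48.38
  [3→6]: (45.82+25.81)/2 × 3 = 107.445
  [6→6.25]: (25.81+24.50)/2 × 0.25 = 6.28875
  [6.25→12.25]: (24.50+6.93)/2 × 6 = 94.29
  [12.25→15.25]: (6.93+3.68)/2 × 3 = 15.915
  [15.25→16.25]: (3.68+2.98)/2 × 1 = 3.33
  Sum = 326.58875 mg/L·h

AUC = 327 mg/L·h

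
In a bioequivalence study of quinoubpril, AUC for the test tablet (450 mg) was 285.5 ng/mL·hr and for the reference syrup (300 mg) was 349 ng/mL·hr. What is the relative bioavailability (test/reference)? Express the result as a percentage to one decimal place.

F_rel = 54.5%

F_rel = (AUC_test/D_test) / (AUC_ref/D_ref)
      = (285.5/450) / (349/300)
      = 0.634444 / 1.16333 = 0.5454 = 54.54%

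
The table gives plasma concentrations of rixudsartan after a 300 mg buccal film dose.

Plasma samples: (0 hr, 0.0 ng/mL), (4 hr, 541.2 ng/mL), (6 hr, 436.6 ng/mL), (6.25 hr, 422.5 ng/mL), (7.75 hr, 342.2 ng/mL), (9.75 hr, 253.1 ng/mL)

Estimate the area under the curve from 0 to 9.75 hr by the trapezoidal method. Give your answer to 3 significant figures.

AUC = 3340 ng/mL·hr

Trapezoidal AUC_0→9.75:
  [0→4]: (0.0+541.2)/2 × 4 = 1082.4
  [4→6]: (541.2+436.6)/2 × 2 = 977.8
  [6→6.25]: (436.6+422.5)/2 × 0.25 = 107.3875
  [6.25→7.75]: (422.5+342.2)/2 × 1.5 = 573.525
  [7.75→9.75]: (342.2+253.1)/2 × 2 = 595.3
  Sum = 3336.4125 ng/mL·hr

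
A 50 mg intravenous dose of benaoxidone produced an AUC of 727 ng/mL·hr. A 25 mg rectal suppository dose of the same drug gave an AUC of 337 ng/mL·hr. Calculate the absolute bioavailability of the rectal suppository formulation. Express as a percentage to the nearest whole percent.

F = 93%

F = (AUC_ev / D_ev) / (AUC_iv / D_iv)
  = (337/25) / (727/50)
  = 13.48 / 14.54 = 0.9271
  = 92.71%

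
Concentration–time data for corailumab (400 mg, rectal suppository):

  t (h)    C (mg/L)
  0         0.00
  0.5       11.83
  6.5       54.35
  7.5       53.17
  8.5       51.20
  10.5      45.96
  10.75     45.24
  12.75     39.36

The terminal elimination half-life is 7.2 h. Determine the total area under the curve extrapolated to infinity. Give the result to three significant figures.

Trapezoidal AUC_0→12.75:
  [0→0.5]: (0.00+11.83)/2 × 0.5 = 2.9575
  [0.5→6.5]: (11.83+54.35)/2 × 6 = 198.54
  [6.5→7.5]: (54.35+53.17)/2 × 1 = 53.76
  [7.5→8.5]: (53.17+51.20)/2 × 1 = 52.185
  [8.5→10.5]: (51.20+45.96)/2 × 2 = 97.16
  [10.5→10.75]: (45.96+45.24)/2 × 0.25 = 11.4
  [10.75→12.75]: (45.24+39.36)/2 × 2 = 84.6
  Sum = 500.6025 mg/L·h
k_e = ln2 / t½ = 0.693147 / 7.2 = 0.0963 h^-1
Extrapolated tail: C_last / k_e = 39.36 / 0.0963 = 408.723
AUC_0→∞ = 500.6025 + 408.723 = 909.3255 mg/L·h

AUC = 909 mg/L·h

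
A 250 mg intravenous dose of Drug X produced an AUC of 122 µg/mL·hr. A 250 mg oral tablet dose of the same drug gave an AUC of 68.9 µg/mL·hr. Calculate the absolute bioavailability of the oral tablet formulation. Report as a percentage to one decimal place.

F = (AUC_ev / D_ev) / (AUC_iv / D_iv)
  = (68.9/250) / (122/250)
  = 0.2756 / 0.488 = 0.5648
  = 56.48%

F = 56.5%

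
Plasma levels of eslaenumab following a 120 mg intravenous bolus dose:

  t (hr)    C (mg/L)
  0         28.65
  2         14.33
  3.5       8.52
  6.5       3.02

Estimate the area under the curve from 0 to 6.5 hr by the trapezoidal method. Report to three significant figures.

AUC = 77.4 mg/L·hr

Trapezoidal AUC_0→6.5:
  [0→2]: (28.65+14.33)/2 × 2 = 42.98
  [2→3.5]: (14.33+8.52)/2 × 1.5 = 17.1375
  [3.5→6.5]: (8.52+3.02)/2 × 3 = 17.31
  Sum = 77.4275 mg/L·hr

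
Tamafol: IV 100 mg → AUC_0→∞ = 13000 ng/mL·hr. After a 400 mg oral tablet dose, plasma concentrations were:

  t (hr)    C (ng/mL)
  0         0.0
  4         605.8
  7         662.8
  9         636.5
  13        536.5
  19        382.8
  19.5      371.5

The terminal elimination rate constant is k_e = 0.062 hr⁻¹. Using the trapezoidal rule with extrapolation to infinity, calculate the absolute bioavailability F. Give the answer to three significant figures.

F = 0.302

Trapezoidal AUC_0→19.5 (oral tablet):
  [0→4]: (0.0+605.8)/2 × 4 = 1211.6
  [4→7]: (605.8+662.8)/2 × 3 = 1902.9
  [7→9]: (662.8+636.5)/2 × 2 = 1299.3
  [9→13]: (636.5+536.5)/2 × 4 = 2346.0
  [13→19]: (536.5+382.8)/2 × 6 = 2757.9
  [19→19.5]: (382.8+371.5)/2 × 0.5 = 188.575
  Sum = 9706.275 ng/mL·hr
Tail: C_last/k_e = 371.5/0.062 = 5991.935
AUC_0→∞ (oral tablet) = 9706.275 + 5991.935 = 15698.21 ng/mL·hr
F = (AUC_ev/D_ev)/(AUC_iv/D_iv) = (15698.21/400)/(13000/100) = 39.245525/130 = 0.3019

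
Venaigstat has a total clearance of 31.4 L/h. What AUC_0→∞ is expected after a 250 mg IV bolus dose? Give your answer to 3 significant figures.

AUC = 7.96 mg/L·h

AUC_0→∞ = Dose_iv / CL
        = 250 / 31.4 = 7.96178 mg/L·h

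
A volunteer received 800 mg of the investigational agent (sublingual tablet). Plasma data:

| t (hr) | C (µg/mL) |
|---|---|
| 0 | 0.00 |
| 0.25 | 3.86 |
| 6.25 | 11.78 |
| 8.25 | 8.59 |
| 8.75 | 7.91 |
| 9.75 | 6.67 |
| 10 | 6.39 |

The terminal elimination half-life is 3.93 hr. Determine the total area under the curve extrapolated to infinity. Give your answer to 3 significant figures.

Trapezoidal AUC_0→10:
  [0→0.25]: (0.00+3.86)/2 × 0.25 = 0.4825
  [0.25→6.25]: (3.86+11.78)/2 × 6 = 46.92
  [6.25→8.25]: (11.78+8.59)/2 × 2 = 20.37
  [8.25→8.75]: (8.59+7.91)/2 × 0.5 = 4.125
  [8.75→9.75]: (7.91+6.67)/2 × 1 = 7.29
  [9.75→10]: (6.67+6.39)/2 × 0.25 = 1.6325
  Sum = 80.82 µg/mL·hr
k_e = ln2 / t½ = 0.693147 / 3.93 = 0.1764 hr^-1
Extrapolated tail: C_last / k_e = 6.39 / 0.1764 = 36.224
AUC_0→∞ = 80.82 + 36.224 = 117.044 µg/mL·hr

AUC = 117 µg/mL·hr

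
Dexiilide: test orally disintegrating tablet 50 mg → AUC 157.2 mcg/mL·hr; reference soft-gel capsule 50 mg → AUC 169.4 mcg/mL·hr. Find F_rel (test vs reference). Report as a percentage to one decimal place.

F_rel = (AUC_test/D_test) / (AUC_ref/D_ref)
      = (157.2/50) / (169.4/50)
      = 3.144 / 3.388 = 0.9280 = 92.80%

F_rel = 92.8%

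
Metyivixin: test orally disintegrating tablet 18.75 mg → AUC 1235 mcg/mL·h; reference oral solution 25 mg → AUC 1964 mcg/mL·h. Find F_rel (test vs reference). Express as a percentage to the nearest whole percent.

F_rel = (AUC_test/D_test) / (AUC_ref/D_ref)
      = (1235/18.75) / (1964/25)
      = 65.8667 / 78.56 = 0.8384 = 83.84%

F_rel = 84%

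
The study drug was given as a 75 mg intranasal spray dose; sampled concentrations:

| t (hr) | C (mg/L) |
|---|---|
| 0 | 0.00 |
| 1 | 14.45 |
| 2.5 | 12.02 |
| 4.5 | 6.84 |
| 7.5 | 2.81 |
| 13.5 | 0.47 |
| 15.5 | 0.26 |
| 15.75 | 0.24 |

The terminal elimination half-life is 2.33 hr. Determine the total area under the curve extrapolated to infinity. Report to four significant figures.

AUC = 71.85 mg/L·hr

Trapezoidal AUC_0→15.75:
  [0→1]: (0.00+14.45)/2 × 1 = 7.225
  [1→2.5]: (14.45+12.02)/2 × 1.5 = 19.8525
  [2.5→4.5]: (12.02+6.84)/2 × 2 = 18.86
  [4.5→7.5]: (6.84+2.81)/2 × 3 = 14.475
  [7.5→13.5]: (2.81+0.47)/2 × 6 = 9.84
  [13.5→15.5]: (0.47+0.26)/2 × 2 = 0.73
  [15.5→15.75]: (0.26+0.24)/2 × 0.25 = 0.0625
  Sum = 71.045 mg/L·hr
k_e = ln2 / t½ = 0.693147 / 2.33 = 0.2975 hr^-1
Extrapolated tail: C_last / k_e = 0.24 / 0.2975 = 0.807
AUC_0→∞ = 71.045 + 0.807 = 71.852 mg/L·hr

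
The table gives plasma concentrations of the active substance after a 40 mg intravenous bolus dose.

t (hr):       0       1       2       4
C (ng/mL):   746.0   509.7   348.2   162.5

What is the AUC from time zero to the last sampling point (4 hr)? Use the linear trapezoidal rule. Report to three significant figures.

Trapezoidal AUC_0→4:
  [0→1]: (746.0+509.7)/2 × 1 = 627.85
  [1→2]: (509.7+348.2)/2 × 1 = 428.95
  [2→4]: (348.2+162.5)/2 × 2 = 510.7
  Sum = 1567.5 ng/mL·hr

AUC = 1570 ng/mL·hr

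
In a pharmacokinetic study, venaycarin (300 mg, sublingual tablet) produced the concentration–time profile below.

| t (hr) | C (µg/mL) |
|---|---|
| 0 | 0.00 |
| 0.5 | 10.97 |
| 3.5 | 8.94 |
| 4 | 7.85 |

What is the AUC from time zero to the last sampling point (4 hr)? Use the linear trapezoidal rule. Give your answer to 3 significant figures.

AUC = 36.8 µg/mL·hr

Trapezoidal AUC_0→4:
  [0→0.5]: (0.00+10.97)/2 × 0.5 = 2.7425
  [0.5→3.5]: (10.97+8.94)/2 × 3 = 29.865
  [3.5→4]: (8.94+7.85)/2 × 0.5 = 4.1975
  Sum = 36.805 µg/mL·hr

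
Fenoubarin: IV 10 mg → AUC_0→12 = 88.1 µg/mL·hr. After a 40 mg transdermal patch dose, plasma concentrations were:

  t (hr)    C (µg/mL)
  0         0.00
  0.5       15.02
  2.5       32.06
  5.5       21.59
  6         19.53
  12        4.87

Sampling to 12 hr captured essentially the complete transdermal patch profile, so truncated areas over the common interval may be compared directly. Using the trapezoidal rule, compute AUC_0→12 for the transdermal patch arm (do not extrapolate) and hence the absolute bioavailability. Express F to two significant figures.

Trapezoidal AUC_0→12 (transdermal patch):
  [0→0.5]: (0.00+15.02)/2 × 0.5 = 3.755
  [0.5→2.5]: (15.02+32.06)/2 × 2 = 47.08
  [2.5→5.5]: (32.06+21.59)/2 × 3 = 80.475
  [5.5→6]: (21.59+19.53)/2 × 0.5 = 10.28
  [6→12]: (19.53+4.87)/2 × 6 = 73.2
  Sum = 214.79 µg/mL·hr
F = (AUC_ev/D_ev)/(AUC_iv/D_iv) = (214.79/40)/(88.1/10) = 5.36975/8.81 = 0.6095

F = 0.61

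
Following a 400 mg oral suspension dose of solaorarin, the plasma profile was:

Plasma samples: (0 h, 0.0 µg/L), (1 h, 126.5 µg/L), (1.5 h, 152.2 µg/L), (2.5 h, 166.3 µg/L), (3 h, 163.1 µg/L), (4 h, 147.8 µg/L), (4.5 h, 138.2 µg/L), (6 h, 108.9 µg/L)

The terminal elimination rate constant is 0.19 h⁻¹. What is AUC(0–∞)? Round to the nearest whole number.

Trapezoidal AUC_0→6:
  [0→1]: (0.0+126.5)/2 × 1 = 63.25
  [1→1.5]: (126.5+152.2)/2 × 0.5 = 69.675
  [1.5→2.5]: (152.2+166.3)/2 × 1 = 159.25
  [2.5→3]: (166.3+163.1)/2 × 0.5 = 82.35
  [3→4]: (163.1+147.8)/2 × 1 = 155.45
  [4→4.5]: (147.8+138.2)/2 × 0.5 = 71.5
  [4.5→6]: (138.2+108.9)/2 × 1.5 = 185.325
  Sum = 786.8 µg/L·h
Extrapolated tail: C_last / k_e = 108.9 / 0.19 = 573.158
AUC_0→∞ = 786.8 + 573.158 = 1359.958 µg/L·h

AUC = 1360 µg/L·h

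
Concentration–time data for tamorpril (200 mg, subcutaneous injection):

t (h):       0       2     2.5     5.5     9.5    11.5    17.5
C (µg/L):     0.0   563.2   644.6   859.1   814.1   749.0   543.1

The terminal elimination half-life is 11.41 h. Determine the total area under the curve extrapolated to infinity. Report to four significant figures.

AUC = 20850 µg/L·h

Trapezoidal AUC_0→17.5:
  [0→2]: (0.0+563.2)/2 × 2 = 563.2
  [2→2.5]: (563.2+644.6)/2 × 0.5 = 301.95
  [2.5→5.5]: (644.6+859.1)/2 × 3 = 2255.55
  [5.5→9.5]: (859.1+814.1)/2 × 4 = 3346.4
  [9.5→11.5]: (814.1+749.0)/2 × 2 = 1563.1
  [11.5→17.5]: (749.0+543.1)/2 × 6 = 3876.3
  Sum = 11906.5 µg/L·h
k_e = ln2 / t½ = 0.693147 / 11.41 = 0.0607 h^-1
Extrapolated tail: C_last / k_e = 543.1 / 0.0607 = 8947.282
AUC_0→∞ = 11906.5 + 8947.282 = 20853.782 µg/L·h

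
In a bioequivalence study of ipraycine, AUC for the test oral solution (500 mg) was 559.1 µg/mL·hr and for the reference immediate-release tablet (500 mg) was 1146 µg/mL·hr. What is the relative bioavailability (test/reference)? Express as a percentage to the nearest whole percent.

F_rel = (AUC_test/D_test) / (AUC_ref/D_ref)
      = (559.1/500) / (1146/500)
      = 1.1182 / 2.292 = 0.4879 = 48.79%

F_rel = 49%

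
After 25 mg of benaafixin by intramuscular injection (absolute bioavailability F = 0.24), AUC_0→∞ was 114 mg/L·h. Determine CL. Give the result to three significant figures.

CL = F × Dose / AUC_0→∞
   = 0.24 × 25 / 114 = 0.0526316 L/h

CL = 0.0526 L/h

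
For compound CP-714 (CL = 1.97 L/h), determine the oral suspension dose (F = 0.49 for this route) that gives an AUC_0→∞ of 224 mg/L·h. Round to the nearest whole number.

Dose = 901 mg

Dose = CL × AUC_0→∞ / F
     = 1.97 × 224 / 0.49 = 900.571 mg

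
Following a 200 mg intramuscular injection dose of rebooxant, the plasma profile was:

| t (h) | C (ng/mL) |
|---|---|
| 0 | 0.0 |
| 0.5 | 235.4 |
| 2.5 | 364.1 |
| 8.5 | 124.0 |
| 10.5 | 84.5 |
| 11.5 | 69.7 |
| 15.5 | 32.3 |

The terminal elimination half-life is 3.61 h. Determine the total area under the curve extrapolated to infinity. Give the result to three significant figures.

AUC = 2780 ng/mL·h

Trapezoidal AUC_0→15.5:
  [0→0.5]: (0.0+235.4)/2 × 0.5 = 58.85
  [0.5→2.5]: (235.4+364.1)/2 × 2 = 599.5
  [2.5→8.5]: (364.1+124.0)/2 × 6 = 1464.3
  [8.5→10.5]: (124.0+84.5)/2 × 2 = 208.5
  [10.5→11.5]: (84.5+69.7)/2 × 1 = 77.1
  [11.5→15.5]: (69.7+32.3)/2 × 4 = 204.0
  Sum = 2612.25 ng/mL·h
k_e = ln2 / t½ = 0.693147 / 3.61 = 0.1920 h^-1
Extrapolated tail: C_last / k_e = 32.3 / 0.192 = 168.229
AUC_0→∞ = 2612.25 + 168.229 = 2780.479 ng/mL·h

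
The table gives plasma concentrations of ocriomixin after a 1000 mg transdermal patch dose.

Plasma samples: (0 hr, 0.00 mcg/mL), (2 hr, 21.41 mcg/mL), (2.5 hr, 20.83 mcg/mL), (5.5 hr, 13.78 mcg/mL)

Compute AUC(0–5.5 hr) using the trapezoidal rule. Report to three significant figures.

Trapezoidal AUC_0→5.5:
  [0→2]: (0.00+21.41)/2 × 2 = 21.41
  [2→2.5]: (21.41+20.83)/2 × 0.5 = 10.56
  [2.5→5.5]: (20.83+13.78)/2 × 3 = 51.915
  Sum = 83.885 mcg/mL·hr

AUC = 83.9 mcg/mL·hr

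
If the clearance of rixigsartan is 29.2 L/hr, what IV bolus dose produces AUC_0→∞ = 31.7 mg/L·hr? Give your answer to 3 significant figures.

Dose_iv = CL × AUC_0→∞
     = 29.2 × 31.7 = 925.64 mg

Dose = 926 mg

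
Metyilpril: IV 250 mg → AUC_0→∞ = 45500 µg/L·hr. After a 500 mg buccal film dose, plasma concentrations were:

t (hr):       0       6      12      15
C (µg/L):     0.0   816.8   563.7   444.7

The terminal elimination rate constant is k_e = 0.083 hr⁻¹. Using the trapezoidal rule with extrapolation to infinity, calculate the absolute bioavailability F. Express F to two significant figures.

Trapezoidal AUC_0→15 (buccal film):
  [0→6]: (0.0+816.8)/2 × 6 = 2450.4
  [6→12]: (816.8+563.7)/2 × 6 = 4141.5
  [12→15]: (563.7+444.7)/2 × 3 = 1512.6
  Sum = 8104.5 µg/L·hr
Tail: C_last/k_e = 444.7/0.083 = 5357.831
AUC_0→∞ (buccal film) = 8104.5 + 5357.831 = 13462.331 µg/L·hr
F = (AUC_ev/D_ev)/(AUC_iv/D_iv) = (13462.331/500)/(45500/250) = 26.924662/182 = 0.1479

F = 0.15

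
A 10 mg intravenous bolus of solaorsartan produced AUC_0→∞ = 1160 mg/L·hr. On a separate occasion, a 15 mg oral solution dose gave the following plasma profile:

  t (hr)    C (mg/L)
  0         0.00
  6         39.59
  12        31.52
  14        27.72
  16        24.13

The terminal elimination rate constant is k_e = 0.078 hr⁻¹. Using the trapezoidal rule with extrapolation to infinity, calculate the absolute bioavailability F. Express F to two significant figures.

F = 0.43

Trapezoidal AUC_0→16 (oral solution):
  [0→6]: (0.00+39.59)/2 × 6 = 118.77
  [6→12]: (39.59+31.52)/2 × 6 = 213.33
  [12→14]: (31.52+27.72)/2 × 2 = 59.24
  [14→16]: (27.72+24.13)/2 × 2 = 51.85
  Sum = 443.19 mg/L·hr
Tail: C_last/k_e = 24.13/0.078 = 309.359
AUC_0→∞ (oral solution) = 443.19 + 309.359 = 752.549 mg/L·hr
F = (AUC_ev/D_ev)/(AUC_iv/D_iv) = (752.549/15)/(1160/10) = 50.1699/116 = 0.4325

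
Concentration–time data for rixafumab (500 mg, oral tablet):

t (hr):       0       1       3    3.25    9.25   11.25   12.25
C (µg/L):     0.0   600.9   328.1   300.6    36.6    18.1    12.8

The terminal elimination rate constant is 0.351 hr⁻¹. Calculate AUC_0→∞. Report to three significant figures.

Trapezoidal AUC_0→12.25:
  [0→1]: (0.0+600.9)/2 × 1 = 300.45
  [1→3]: (600.9+328.1)/2 × 2 = 929.0
  [3→3.25]: (328.1+300.6)/2 × 0.25 = 78.5875
  [3.25→9.25]: (300.6+36.6)/2 × 6 = 1011.6
  [9.25→11.25]: (36.6+18.1)/2 × 2 = 54.7
  [11.25→12.25]: (18.1+12.8)/2 × 1 = 15.45
  Sum = 2389.7875 µg/L·hr
Extrapolated tail: C_last / k_e = 12.8 / 0.351 = 36.467
AUC_0→∞ = 2389.7875 + 36.467 = 2426.2545 µg/L·hr

AUC = 2430 µg/L·hr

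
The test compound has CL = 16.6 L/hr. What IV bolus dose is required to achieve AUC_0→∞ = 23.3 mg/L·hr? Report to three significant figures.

Dose_iv = CL × AUC_0→∞
     = 16.6 × 23.3 = 386.78 mg

Dose = 387 mg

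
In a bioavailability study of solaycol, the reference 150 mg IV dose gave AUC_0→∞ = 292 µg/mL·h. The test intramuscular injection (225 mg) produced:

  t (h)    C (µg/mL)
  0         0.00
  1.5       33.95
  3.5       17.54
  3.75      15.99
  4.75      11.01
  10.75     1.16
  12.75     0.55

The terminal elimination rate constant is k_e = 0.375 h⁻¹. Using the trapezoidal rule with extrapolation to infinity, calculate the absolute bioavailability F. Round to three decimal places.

Trapezoidal AUC_0→12.75 (intramuscular injection):
  [0→1.5]: (0.00+33.95)/2 × 1.5 = 25.4625
  [1.5→3.5]: (33.95+17.54)/2 × 2 = 51.49
  [3.5→3.75]: (17.54+15.99)/2 × 0.25 = 4.19125
  [3.75→4.75]: (15.99+11.01)/2 × 1 = 13.5
  [4.75→10.75]: (11.01+1.16)/2 × 6 = 36.51
  [10.75→12.75]: (1.16+0.55)/2 × 2 = 1.71
  Sum = 132.86375 µg/mL·h
Tail: C_last/k_e = 0.55/0.375 = 1.467
AUC_0→∞ (intramuscular injection) = 132.86375 + 1.467 = 134.33075 µg/mL·h
F = (AUC_ev/D_ev)/(AUC_iv/D_iv) = (134.33075/225)/(292/150) = 0.597026/1.94667 = 0.3067

F = 0.307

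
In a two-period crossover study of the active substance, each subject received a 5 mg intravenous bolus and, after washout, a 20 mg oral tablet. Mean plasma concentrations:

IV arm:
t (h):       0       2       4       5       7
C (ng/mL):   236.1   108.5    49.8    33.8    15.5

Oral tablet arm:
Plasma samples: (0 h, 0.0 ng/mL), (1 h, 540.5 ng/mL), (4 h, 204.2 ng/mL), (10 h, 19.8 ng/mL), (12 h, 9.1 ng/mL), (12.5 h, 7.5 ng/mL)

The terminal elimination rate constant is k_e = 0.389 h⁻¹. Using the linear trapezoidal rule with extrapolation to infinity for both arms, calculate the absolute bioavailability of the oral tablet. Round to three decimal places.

Trapezoidal AUC_0→7 (IV):
  [0→2]: (236.1+108.5)/2 × 2 = 344.6
  [2→4]: (108.5+49.8)/2 × 2 = 158.3
  [4→5]: (49.8+33.8)/2 × 1 = 41.8
  [5→7]: (33.8+15.5)/2 × 2 = 49.3
  Sum = 594.0 ng/mL·h
IV tail: 15.5/0.389 = 39.846; AUC_iv,0→∞ = 594.0 + 39.846 = 633.846 ng/mL·h
Trapezoidal AUC_0→12.5 (oral tablet):
  [0→1]: (0.0+540.5)/2 × 1 = 270.25
  [1→4]: (540.5+204.2)/2 × 3 = 1117.05
  [4→10]: (204.2+19.8)/2 × 6 = 672.0
  [10→12]: (19.8+9.1)/2 × 2 = 28.9
  [12→12.5]: (9.1+7.5)/2 × 0.5 = 4.15
  Sum = 2092.35 ng/mL·h
oral tablet tail: 7.5/0.389 = 19.280; AUC_ev,0→∞ = 2092.35 + 19.280 = 2111.63 ng/mL·h
F = (AUC_ev/D_ev)/(AUC_iv/D_iv) = (2111.63/20)/(633.846/5) = 105.5815/126.7692 = 0.8329

F = 0.833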